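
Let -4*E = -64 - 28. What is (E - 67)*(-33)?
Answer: 1452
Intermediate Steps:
E = 23 (E = -(-64 - 28)/4 = -1/4*(-92) = 23)
(E - 67)*(-33) = (23 - 67)*(-33) = -44*(-33) = 1452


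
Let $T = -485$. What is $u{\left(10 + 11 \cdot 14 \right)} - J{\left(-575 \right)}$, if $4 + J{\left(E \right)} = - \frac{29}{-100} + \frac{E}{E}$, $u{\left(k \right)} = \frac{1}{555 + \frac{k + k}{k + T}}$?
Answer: $\frac{48223217}{17782700} \approx 2.7118$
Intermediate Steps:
$u{\left(k \right)} = \frac{1}{555 + \frac{2 k}{-485 + k}}$ ($u{\left(k \right)} = \frac{1}{555 + \frac{k + k}{k - 485}} = \frac{1}{555 + \frac{2 k}{-485 + k}}$)
$J{\left(E \right)} = - \frac{271}{100}$ ($J{\left(E \right)} = -4 + \left(- \frac{29}{-100} + \frac{E}{E}\right) = -4 + \left(\left(-29\right) \left(- \frac{1}{100}\right) + 1\right) = -4 + \left(\frac{29}{100} + 1\right) = -4 + \frac{129}{100} = - \frac{271}{100}$)
$u{\left(10 + 11 \cdot 14 \right)} - J{\left(-575 \right)} = \frac{-485 + \left(10 + 11 \cdot 14\right)}{-269175 + 557 \left(10 + 11 \cdot 14\right)} - - \frac{271}{100} = \frac{-485 + \left(10 + 154\right)}{-269175 + 557 \left(10 + 154\right)} + \frac{271}{100} = \frac{-485 + 164}{-269175 + 557 \cdot 164} + \frac{271}{100} = \frac{1}{-269175 + 91348} \left(-321\right) + \frac{271}{100} = \frac{1}{-177827} \left(-321\right) + \frac{271}{100} = \left(- \frac{1}{177827}\right) \left(-321\right) + \frac{271}{100} = \frac{321}{177827} + \frac{271}{100} = \frac{48223217}{17782700}$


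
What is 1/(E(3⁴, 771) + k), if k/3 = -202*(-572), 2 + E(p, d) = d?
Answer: 1/347401 ≈ 2.8785e-6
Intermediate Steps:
E(p, d) = -2 + d
k = 346632 (k = 3*(-202*(-572)) = 3*115544 = 346632)
1/(E(3⁴, 771) + k) = 1/((-2 + 771) + 346632) = 1/(769 + 346632) = 1/347401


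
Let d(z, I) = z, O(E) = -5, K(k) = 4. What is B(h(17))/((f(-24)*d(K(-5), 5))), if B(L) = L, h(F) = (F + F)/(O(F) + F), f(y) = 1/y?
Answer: -17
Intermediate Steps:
h(F) = 2*F/(-5 + F) (h(F) = (F + F)/(-5 + F) = (2*F)/(-5 + F) = 2*F/(-5 + F))
B(h(17))/((f(-24)*d(K(-5), 5))) = (2*17/(-5 + 17))/((4/(-24))) = (2*17/12)/((-1/24*4)) = (2*17*(1/12))/(-1/6) = (17/6)*(-6) = -17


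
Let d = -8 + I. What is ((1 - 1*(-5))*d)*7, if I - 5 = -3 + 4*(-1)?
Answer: -420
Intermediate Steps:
I = -2 (I = 5 + (-3 + 4*(-1)) = 5 + (-3 - 4) = 5 - 7 = -2)
d = -10 (d = -8 - 2 = -10)
((1 - 1*(-5))*d)*7 = ((1 - 1*(-5))*(-10))*7 = ((1 + 5)*(-10))*7 = (6*(-10))*7 = -60*7 = -420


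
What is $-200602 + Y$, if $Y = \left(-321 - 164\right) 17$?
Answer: $-208847$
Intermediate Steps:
$Y = -8245$ ($Y = \left(-485\right) 17 = -8245$)
$-200602 + Y = -200602 - 8245 = -208847$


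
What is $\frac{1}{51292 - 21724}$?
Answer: $\frac{1}{29568} \approx 3.382 \cdot 10^{-5}$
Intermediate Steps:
$\frac{1}{51292 - 21724} = \frac{1}{29568}$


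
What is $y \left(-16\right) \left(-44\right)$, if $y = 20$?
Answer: $14080$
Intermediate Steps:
$y \left(-16\right) \left(-44\right) = 20 \left(-16\right) \left(-44\right) = \left(-320\right) \left(-44\right) = 14080$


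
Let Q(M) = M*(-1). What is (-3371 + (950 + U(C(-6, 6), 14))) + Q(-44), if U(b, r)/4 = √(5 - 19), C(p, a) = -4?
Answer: -2377 + 4*I*√14 ≈ -2377.0 + 14.967*I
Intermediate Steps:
U(b, r) = 4*I*√14 (U(b, r) = 4*√(5 - 19) = 4*√(-14) = 4*(I*√14) = 4*I*√14)
Q(M) = -M
(-3371 + (950 + U(C(-6, 6), 14))) + Q(-44) = (-3371 + (950 + 4*I*√14)) - 1*(-44) = (-2421 + 4*I*√14) + 44 = -2377 + 4*I*√14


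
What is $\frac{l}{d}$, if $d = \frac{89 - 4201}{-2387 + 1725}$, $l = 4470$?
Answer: $\frac{739785}{1028} \approx 719.63$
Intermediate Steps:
$d = \frac{2056}{331}$ ($d = - \frac{4112}{-662} = \left(-4112\right) \left(- \frac{1}{662}\right) = \frac{2056}{331} \approx 6.2115$)
$\frac{l}{d} = \frac{4470}{\frac{2056}{331}} = 4470 \cdot \frac{331}{2056} = \frac{739785}{1028}$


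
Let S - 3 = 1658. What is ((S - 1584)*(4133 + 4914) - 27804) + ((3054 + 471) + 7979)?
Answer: 680319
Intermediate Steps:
S = 1661 (S = 3 + 1658 = 1661)
((S - 1584)*(4133 + 4914) - 27804) + ((3054 + 471) + 7979) = ((1661 - 1584)*(4133 + 4914) - 27804) + ((3054 + 471) + 7979) = (77*9047 - 27804) + (3525 + 7979) = (696619 - 27804) + 11504 = 668815 + 11504 = 680319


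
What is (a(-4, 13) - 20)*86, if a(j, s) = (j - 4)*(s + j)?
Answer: -7912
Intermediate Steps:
a(j, s) = (-4 + j)*(j + s)
(a(-4, 13) - 20)*86 = (((-4)² - 4*(-4) - 4*13 - 4*13) - 20)*86 = ((16 + 16 - 52 - 52) - 20)*86 = (-72 - 20)*86 = -92*86 = -7912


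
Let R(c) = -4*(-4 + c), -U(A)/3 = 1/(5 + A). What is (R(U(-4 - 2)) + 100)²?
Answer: 10816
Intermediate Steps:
U(A) = -3/(5 + A)
R(c) = 16 - 4*c
(R(U(-4 - 2)) + 100)² = ((16 - (-12)/(5 + (-4 - 2))) + 100)² = ((16 - (-12)/(5 - 6)) + 100)² = ((16 - (-12)/(-1)) + 100)² = ((16 - (-12)*(-1)) + 100)² = ((16 - 4*3) + 100)² = ((16 - 12) + 100)² = (4 + 100)² = 104² = 10816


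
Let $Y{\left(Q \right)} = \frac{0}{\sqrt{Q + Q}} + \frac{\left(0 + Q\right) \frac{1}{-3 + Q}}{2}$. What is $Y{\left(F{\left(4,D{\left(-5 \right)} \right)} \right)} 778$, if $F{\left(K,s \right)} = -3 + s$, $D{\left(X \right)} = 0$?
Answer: $\frac{389}{2} \approx 194.5$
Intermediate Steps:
$Y{\left(Q \right)} = \frac{Q}{2 \left(-3 + Q\right)}$ ($Y{\left(Q \right)} = \frac{0}{\sqrt{2 Q}} + \frac{Q}{-3 + Q} \frac{1}{2} = \frac{0}{\sqrt{2} \sqrt{Q}} + \frac{Q}{2 \left(-3 + Q\right)} = 0 \frac{\sqrt{2}}{2 \sqrt{Q}} + \frac{Q}{2 \left(-3 + Q\right)} = 0 + \frac{Q}{2 \left(-3 + Q\right)} = \frac{Q}{2 \left(-3 + Q\right)}$)
$Y{\left(F{\left(4,D{\left(-5 \right)} \right)} \right)} 778 = \frac{-3 + 0}{2 \left(-3 + \left(-3 + 0\right)\right)} 778 = \frac{1}{2} \left(-3\right) \frac{1}{-3 - 3} \cdot 778 = \frac{1}{2} \left(-3\right) \frac{1}{-6} \cdot 778 = \frac{1}{2} \left(-3\right) \left(- \frac{1}{6}\right) 778 = \frac{1}{4} \cdot 778 = \frac{389}{2}$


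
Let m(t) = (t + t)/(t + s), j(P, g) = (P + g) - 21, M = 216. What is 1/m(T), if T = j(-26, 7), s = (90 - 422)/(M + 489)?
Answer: 7133/14100 ≈ 0.50589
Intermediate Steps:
j(P, g) = -21 + P + g
s = -332/705 (s = (90 - 422)/(216 + 489) = -332/705 ≈ -0.47092)
T = -40 (T = -21 - 26 + 7 = -40)
m(t) = 2*t/(-332/705 + t) (m(t) = (t + t)/(t - 332/705) = (2*t)/(-332/705 + t) = 2*t/(-332/705 + t))
1/m(T) = 1/(1410*(-40)/(-332 + 705*(-40))) = 1/(1410*(-40)/(-332 - 28200)) = 1/(1410*(-40)/(-28532)) = 1/(1410*(-40)*(-1/28532)) = 1/(14100/7133) = 7133/14100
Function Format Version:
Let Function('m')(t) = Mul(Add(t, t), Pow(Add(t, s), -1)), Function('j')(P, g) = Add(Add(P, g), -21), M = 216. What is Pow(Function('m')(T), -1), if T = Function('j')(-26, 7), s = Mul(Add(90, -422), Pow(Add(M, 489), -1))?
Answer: Rational(7133, 14100) ≈ 0.50589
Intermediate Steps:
Function('j')(P, g) = Add(-21, P, g)
s = Rational(-332, 705) (s = Mul(Add(90, -422), Pow(Add(216, 489), -1)) = Mul(-332, Pow(705, -1)) = Mul(-332, Rational(1, 705)) = Rational(-332, 705) ≈ -0.47092)
T = -40 (T = Add(-21, -26, 7) = -40)
Function('m')(t) = Mul(2, t, Pow(Add(Rational(-332, 705), t), -1)) (Function('m')(t) = Mul(Add(t, t), Pow(Add(t, Rational(-332, 705)), -1)) = Mul(Mul(2, t), Pow(Add(Rational(-332, 705), t), -1)) = Mul(2, t, Pow(Add(Rational(-332, 705), t), -1)))
Pow(Function('m')(T), -1) = Pow(Mul(1410, -40, Pow(Add(-332, Mul(705, -40)), -1)), -1) = Pow(Mul(1410, -40, Pow(Add(-332, -28200), -1)), -1) = Pow(Mul(1410, -40, Pow(-28532, -1)), -1) = Pow(Mul(1410, -40, Rational(-1, 28532)), -1) = Pow(Rational(14100, 7133), -1) = Rational(7133, 14100)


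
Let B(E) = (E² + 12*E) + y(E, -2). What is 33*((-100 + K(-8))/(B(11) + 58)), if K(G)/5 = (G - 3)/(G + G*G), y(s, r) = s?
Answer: -186615/18032 ≈ -10.349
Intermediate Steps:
K(G) = 5*(-3 + G)/(G + G²) (K(G) = 5*((G - 3)/(G + G*G)) = 5*((-3 + G)/(G + G²)) = 5*(-3 + G)/(G + G²))
B(E) = E² + 13*E (B(E) = (E² + 12*E) + E = E² + 13*E)
33*((-100 + K(-8))/(B(11) + 58)) = 33*((-100 + 5*(-3 - 8)/(-8*(1 - 8)))/(11*(13 + 11) + 58)) = 33*((-100 + 5*(-⅛)*(-11)/(-7))/(11*24 + 58)) = 33*((-100 + 5*(-⅛)*(-⅐)*(-11))/(264 + 58)) = 33*((-100 - 55/56)/322) = 33*(-5655/56*1/322) = 33*(-5655/18032) = -186615/18032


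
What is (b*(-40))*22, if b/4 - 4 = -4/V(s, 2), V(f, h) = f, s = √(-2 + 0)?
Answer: -14080 - 7040*I*√2 ≈ -14080.0 - 9956.1*I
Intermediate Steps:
s = I*√2 (s = √(-2) = I*√2 ≈ 1.4142*I)
b = 16 + 8*I*√2 (b = 16 + 4*(-4*(-I*√2/2)) = 16 + 4*(-(-2)*I*√2) = 16 + 4*(2*I*√2) = 16 + 8*I*√2 ≈ 16.0 + 11.314*I)
(b*(-40))*22 = ((16 + 8*I*√2)*(-40))*22 = (-640 - 320*I*√2)*22 = -14080 - 7040*I*√2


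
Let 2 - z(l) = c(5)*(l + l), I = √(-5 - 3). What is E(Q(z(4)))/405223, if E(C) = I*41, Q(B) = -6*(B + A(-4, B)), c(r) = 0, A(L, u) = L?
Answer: 82*I*√2/405223 ≈ 0.00028618*I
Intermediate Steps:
I = 2*I*√2 (I = √(-8) = 2*I*√2 ≈ 2.8284*I)
z(l) = 2 (z(l) = 2 - 0*(l + l) = 2 - 0*2*l = 2 - 1*0 = 2 + 0 = 2)
Q(B) = 24 - 6*B (Q(B) = -6*(B - 4) = -6*(-4 + B) = 24 - 6*B)
E(C) = 82*I*√2 (E(C) = (2*I*√2)*41 = 82*I*√2)
E(Q(z(4)))/405223 = (82*I*√2)/405223 = (82*I*√2)*(1/405223) = 82*I*√2/405223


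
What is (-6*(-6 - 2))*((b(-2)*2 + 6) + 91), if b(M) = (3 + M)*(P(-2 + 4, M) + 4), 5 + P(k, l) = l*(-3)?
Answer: 5136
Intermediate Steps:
P(k, l) = -5 - 3*l (P(k, l) = -5 + l*(-3) = -5 - 3*l)
b(M) = (-1 - 3*M)*(3 + M) (b(M) = (3 + M)*((-5 - 3*M) + 4) = (3 + M)*(-1 - 3*M) = (-1 - 3*M)*(3 + M))
(-6*(-6 - 2))*((b(-2)*2 + 6) + 91) = (-6*(-6 - 2))*(((-3 - 10*(-2) - 3*(-2)²)*2 + 6) + 91) = (-6*(-8))*(((-3 + 20 - 3*4)*2 + 6) + 91) = 48*(((-3 + 20 - 12)*2 + 6) + 91) = 48*((5*2 + 6) + 91) = 48*((10 + 6) + 91) = 48*(16 + 91) = 48*107 = 5136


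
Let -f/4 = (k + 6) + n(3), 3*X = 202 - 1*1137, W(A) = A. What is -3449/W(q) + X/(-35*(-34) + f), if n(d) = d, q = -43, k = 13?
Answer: 11362189/142158 ≈ 79.927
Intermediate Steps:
X = -935/3 (X = (202 - 1*1137)/3 = (202 - 1137)/3 = (1/3)*(-935) = -935/3 ≈ -311.67)
f = -88 (f = -4*((13 + 6) + 3) = -4*(19 + 3) = -4*22 = -88)
-3449/W(q) + X/(-35*(-34) + f) = -3449/(-43) - 935/(3*(-35*(-34) - 88)) = -3449*(-1/43) - 935/(3*(1190 - 88)) = 3449/43 - 935/3/1102 = 3449/43 - 935/3*1/1102 = 3449/43 - 935/3306 = 11362189/142158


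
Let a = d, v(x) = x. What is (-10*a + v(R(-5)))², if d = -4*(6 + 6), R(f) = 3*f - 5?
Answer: 211600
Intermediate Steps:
R(f) = -5 + 3*f
d = -48 (d = -4*12 = -48)
a = -48
(-10*a + v(R(-5)))² = (-10*(-48) + (-5 + 3*(-5)))² = (480 + (-5 - 15))² = (480 - 20)² = 460² = 211600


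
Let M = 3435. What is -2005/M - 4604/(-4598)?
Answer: 659575/1579413 ≈ 0.41761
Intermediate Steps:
-2005/M - 4604/(-4598) = -2005/3435 - 4604/(-4598) = -2005*1/3435 - 4604*(-1/4598) = -401/687 + 2302/2299 = 659575/1579413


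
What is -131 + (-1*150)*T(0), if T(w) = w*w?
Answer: -131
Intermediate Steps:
T(w) = w**2
-131 + (-1*150)*T(0) = -131 - 1*150*0**2 = -131 - 150*0 = -131 + 0 = -131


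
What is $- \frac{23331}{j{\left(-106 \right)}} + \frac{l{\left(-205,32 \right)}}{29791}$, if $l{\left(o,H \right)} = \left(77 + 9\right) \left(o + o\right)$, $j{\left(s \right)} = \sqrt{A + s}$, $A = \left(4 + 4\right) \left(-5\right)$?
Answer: $- \frac{35260}{29791} + \frac{23331 i \sqrt{146}}{146} \approx -1.1836 + 1930.9 i$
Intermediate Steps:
$A = -40$ ($A = 8 \left(-5\right) = -40$)
$j{\left(s \right)} = \sqrt{-40 + s}$
$l{\left(o,H \right)} = 172 o$ ($l{\left(o,H \right)} = 86 \cdot 2 o = 172 o$)
$- \frac{23331}{j{\left(-106 \right)}} + \frac{l{\left(-205,32 \right)}}{29791} = - \frac{23331}{\sqrt{-40 - 106}} + \frac{172 \left(-205\right)}{29791} = - \frac{23331}{\sqrt{-146}} - \frac{35260}{29791} = - \frac{23331}{i \sqrt{146}} - \frac{35260}{29791} = - 23331 \left(- \frac{i \sqrt{146}}{146}\right) - \frac{35260}{29791} = \frac{23331 i \sqrt{146}}{146} - \frac{35260}{29791} = - \frac{35260}{29791} + \frac{23331 i \sqrt{146}}{146}$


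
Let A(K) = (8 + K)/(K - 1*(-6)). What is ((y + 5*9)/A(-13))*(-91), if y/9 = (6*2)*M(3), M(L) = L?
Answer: -235053/5 ≈ -47011.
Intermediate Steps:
A(K) = (8 + K)/(6 + K) (A(K) = (8 + K)/(K + 6) = (8 + K)/(6 + K))
y = 324 (y = 9*((6*2)*3) = 9*(12*3) = 9*36 = 324)
((y + 5*9)/A(-13))*(-91) = ((324 + 5*9)/(((8 - 13)/(6 - 13))))*(-91) = ((324 + 45)/((-5/(-7))))*(-91) = (369/((-⅐*(-5))))*(-91) = (369/(5/7))*(-91) = (369*(7/5))*(-91) = (2583/5)*(-91) = -235053/5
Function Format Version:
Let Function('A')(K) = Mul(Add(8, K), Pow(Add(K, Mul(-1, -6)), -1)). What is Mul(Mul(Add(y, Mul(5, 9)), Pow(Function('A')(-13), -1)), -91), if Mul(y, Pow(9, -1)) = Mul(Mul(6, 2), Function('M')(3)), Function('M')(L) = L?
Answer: Rational(-235053, 5) ≈ -47011.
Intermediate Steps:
Function('A')(K) = Mul(Pow(Add(6, K), -1), Add(8, K)) (Function('A')(K) = Mul(Add(8, K), Pow(Add(K, 6), -1)) = Mul(Add(8, K), Pow(Add(6, K), -1)) = Mul(Pow(Add(6, K), -1), Add(8, K)))
y = 324 (y = Mul(9, Mul(Mul(6, 2), 3)) = Mul(9, Mul(12, 3)) = Mul(9, 36) = 324)
Mul(Mul(Add(y, Mul(5, 9)), Pow(Function('A')(-13), -1)), -91) = Mul(Mul(Add(324, Mul(5, 9)), Pow(Mul(Pow(Add(6, -13), -1), Add(8, -13)), -1)), -91) = Mul(Mul(Add(324, 45), Pow(Mul(Pow(-7, -1), -5), -1)), -91) = Mul(Mul(369, Pow(Mul(Rational(-1, 7), -5), -1)), -91) = Mul(Mul(369, Pow(Rational(5, 7), -1)), -91) = Mul(Mul(369, Rational(7, 5)), -91) = Mul(Rational(2583, 5), -91) = Rational(-235053, 5)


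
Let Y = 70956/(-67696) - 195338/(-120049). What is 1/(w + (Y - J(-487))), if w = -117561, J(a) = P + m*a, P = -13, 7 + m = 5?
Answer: -2031709276/240801070458971 ≈ -8.4373e-6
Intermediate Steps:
m = -2 (m = -7 + 5 = -2)
Y = 1176351101/2031709276 (Y = 70956*(-1/67696) - 195338*(-1/120049) = -17739/16924 + 195338/120049 = 1176351101/2031709276 ≈ 0.57900)
J(a) = -13 - 2*a
1/(w + (Y - J(-487))) = 1/(-117561 + (1176351101/2031709276 - (-13 - 2*(-487)))) = 1/(-117561 + (1176351101/2031709276 - (-13 + 974))) = 1/(-117561 + (1176351101/2031709276 - 1*961)) = 1/(-117561 + (1176351101/2031709276 - 961)) = 1/(-117561 - 1951296263135/2031709276) = 1/(-240801070458971/2031709276) = -2031709276/240801070458971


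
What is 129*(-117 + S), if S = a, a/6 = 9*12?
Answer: 68499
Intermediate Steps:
a = 648 (a = 6*(9*12) = 6*108 = 648)
S = 648
129*(-117 + S) = 129*(-117 + 648) = 129*531 = 68499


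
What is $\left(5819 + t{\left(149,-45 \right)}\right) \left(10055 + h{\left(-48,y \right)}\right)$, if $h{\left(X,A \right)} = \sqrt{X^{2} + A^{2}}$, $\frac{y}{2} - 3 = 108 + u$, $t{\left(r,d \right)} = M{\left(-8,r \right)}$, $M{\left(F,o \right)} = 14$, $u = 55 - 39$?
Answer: $58650815 + 11666 \sqrt{16705} \approx 6.0159 \cdot 10^{7}$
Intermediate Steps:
$u = 16$ ($u = 55 - 39 = 16$)
$t{\left(r,d \right)} = 14$
$y = 254$ ($y = 6 + 2 \left(108 + 16\right) = 6 + 2 \cdot 124 = 6 + 248 = 254$)
$h{\left(X,A \right)} = \sqrt{A^{2} + X^{2}}$
$\left(5819 + t{\left(149,-45 \right)}\right) \left(10055 + h{\left(-48,y \right)}\right) = \left(5819 + 14\right) \left(10055 + \sqrt{254^{2} + \left(-48\right)^{2}}\right) = 5833 \left(10055 + \sqrt{64516 + 2304}\right) = 5833 \left(10055 + \sqrt{66820}\right) = 5833 \left(10055 + 2 \sqrt{16705}\right) = 58650815 + 11666 \sqrt{16705}$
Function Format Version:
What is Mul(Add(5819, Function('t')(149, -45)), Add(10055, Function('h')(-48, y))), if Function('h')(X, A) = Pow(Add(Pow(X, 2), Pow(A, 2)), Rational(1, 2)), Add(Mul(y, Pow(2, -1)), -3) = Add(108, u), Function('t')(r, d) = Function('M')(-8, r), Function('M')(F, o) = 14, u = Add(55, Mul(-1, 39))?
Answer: Add(58650815, Mul(11666, Pow(16705, Rational(1, 2)))) ≈ 6.0159e+7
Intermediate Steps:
u = 16 (u = Add(55, -39) = 16)
Function('t')(r, d) = 14
y = 254 (y = Add(6, Mul(2, Add(108, 16))) = Add(6, Mul(2, 124)) = Add(6, 248) = 254)
Function('h')(X, A) = Pow(Add(Pow(A, 2), Pow(X, 2)), Rational(1, 2))
Mul(Add(5819, Function('t')(149, -45)), Add(10055, Function('h')(-48, y))) = Mul(Add(5819, 14), Add(10055, Pow(Add(Pow(254, 2), Pow(-48, 2)), Rational(1, 2)))) = Mul(5833, Add(10055, Pow(Add(64516, 2304), Rational(1, 2)))) = Mul(5833, Add(10055, Pow(66820, Rational(1, 2)))) = Mul(5833, Add(10055, Mul(2, Pow(16705, Rational(1, 2))))) = Add(58650815, Mul(11666, Pow(16705, Rational(1, 2))))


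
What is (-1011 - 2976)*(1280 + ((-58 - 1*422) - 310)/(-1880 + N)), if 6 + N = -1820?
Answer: -9458100945/1853 ≈ -5.1042e+6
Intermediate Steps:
N = -1826 (N = -6 - 1820 = -1826)
(-1011 - 2976)*(1280 + ((-58 - 1*422) - 310)/(-1880 + N)) = (-1011 - 2976)*(1280 + ((-58 - 1*422) - 310)/(-1880 - 1826)) = -3987*(1280 + ((-58 - 422) - 310)/(-3706)) = -3987*(1280 + (-480 - 310)*(-1/3706)) = -3987*(1280 - 790*(-1/3706)) = -3987*(1280 + 395/1853) = -3987*2372235/1853 = -9458100945/1853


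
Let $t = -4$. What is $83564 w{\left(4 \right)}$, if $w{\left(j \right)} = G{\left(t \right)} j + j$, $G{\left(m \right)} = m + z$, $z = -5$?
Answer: $-2674048$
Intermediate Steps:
$G{\left(m \right)} = -5 + m$ ($G{\left(m \right)} = m - 5 = -5 + m$)
$w{\left(j \right)} = - 8 j$ ($w{\left(j \right)} = \left(-5 - 4\right) j + j = - 9 j + j = - 8 j$)
$83564 w{\left(4 \right)} = 83564 \left(\left(-8\right) 4\right) = 83564 \left(-32\right) = -2674048$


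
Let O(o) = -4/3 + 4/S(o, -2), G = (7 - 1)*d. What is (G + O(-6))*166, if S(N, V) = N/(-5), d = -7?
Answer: -6640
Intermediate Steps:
S(N, V) = -N/5 (S(N, V) = N*(-1/5) = -N/5)
G = -42 (G = (7 - 1)*(-7) = 6*(-7) = -42)
O(o) = -4/3 - 20/o (O(o) = -4/3 + 4/((-o/5)) = -4*1/3 + 4*(-5/o) = -4/3 - 20/o)
(G + O(-6))*166 = (-42 + (-4/3 - 20/(-6)))*166 = (-42 + (-4/3 - 20*(-1/6)))*166 = (-42 + (-4/3 + 10/3))*166 = (-42 + 2)*166 = -40*166 = -6640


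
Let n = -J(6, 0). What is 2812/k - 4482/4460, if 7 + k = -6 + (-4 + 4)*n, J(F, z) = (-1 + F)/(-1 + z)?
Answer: -6299893/28990 ≈ -217.31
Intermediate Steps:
J(F, z) = (-1 + F)/(-1 + z)
n = 5 (n = -(-1 + 6)/(-1 + 0) = -5/(-1) = -(-1)*5 = -1*(-5) = 5)
k = -13 (k = -7 + (-6 + (-4 + 4)*5) = -7 + (-6 + 0*5) = -7 + (-6 + 0) = -7 - 6 = -13)
2812/k - 4482/4460 = 2812/(-13) - 4482/4460 = 2812*(-1/13) - 4482*1/4460 = -2812/13 - 2241/2230 = -6299893/28990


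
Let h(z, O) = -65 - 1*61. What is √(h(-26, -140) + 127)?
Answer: 1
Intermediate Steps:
h(z, O) = -126 (h(z, O) = -65 - 61 = -126)
√(h(-26, -140) + 127) = √(-126 + 127) = √1 = 1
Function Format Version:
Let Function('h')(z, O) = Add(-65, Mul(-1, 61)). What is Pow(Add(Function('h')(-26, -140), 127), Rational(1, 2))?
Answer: 1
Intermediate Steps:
Function('h')(z, O) = -126 (Function('h')(z, O) = Add(-65, -61) = -126)
Pow(Add(Function('h')(-26, -140), 127), Rational(1, 2)) = Pow(Add(-126, 127), Rational(1, 2)) = Pow(1, Rational(1, 2)) = 1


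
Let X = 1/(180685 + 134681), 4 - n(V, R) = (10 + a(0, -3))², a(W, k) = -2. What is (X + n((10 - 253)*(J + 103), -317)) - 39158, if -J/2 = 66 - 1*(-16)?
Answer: -12368023787/315366 ≈ -39218.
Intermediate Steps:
J = -164 (J = -2*(66 - 1*(-16)) = -2*(66 + 16) = -2*82 = -164)
n(V, R) = -60 (n(V, R) = 4 - (10 - 2)² = 4 - 1*8² = 4 - 1*64 = 4 - 64 = -60)
X = 1/315366 ≈ 3.1709e-6
(X + n((10 - 253)*(J + 103), -317)) - 39158 = (1/315366 - 60) - 39158 = -18921959/315366 - 39158 = -12368023787/315366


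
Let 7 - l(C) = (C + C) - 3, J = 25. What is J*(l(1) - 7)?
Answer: 25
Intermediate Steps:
l(C) = 10 - 2*C (l(C) = 7 - ((C + C) - 3) = 7 - (2*C - 3) = 7 - (-3 + 2*C) = 7 + (3 - 2*C) = 10 - 2*C)
J*(l(1) - 7) = 25*((10 - 2*1) - 7) = 25*((10 - 2) - 7) = 25*(8 - 7) = 25*1 = 25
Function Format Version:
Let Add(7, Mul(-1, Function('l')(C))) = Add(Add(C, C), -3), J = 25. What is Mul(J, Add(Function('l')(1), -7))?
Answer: 25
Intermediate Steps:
Function('l')(C) = Add(10, Mul(-2, C)) (Function('l')(C) = Add(7, Mul(-1, Add(Add(C, C), -3))) = Add(7, Mul(-1, Add(Mul(2, C), -3))) = Add(7, Mul(-1, Add(-3, Mul(2, C)))) = Add(7, Add(3, Mul(-2, C))) = Add(10, Mul(-2, C)))
Mul(J, Add(Function('l')(1), -7)) = Mul(25, Add(Add(10, Mul(-2, 1)), -7)) = Mul(25, Add(Add(10, -2), -7)) = Mul(25, Add(8, -7)) = Mul(25, 1) = 25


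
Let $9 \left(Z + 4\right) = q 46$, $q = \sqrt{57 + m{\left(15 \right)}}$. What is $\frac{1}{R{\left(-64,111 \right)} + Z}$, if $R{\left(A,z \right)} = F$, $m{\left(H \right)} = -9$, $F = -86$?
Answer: $- \frac{1215}{92422} - \frac{138 \sqrt{3}}{46211} \approx -0.018319$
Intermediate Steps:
$q = 4 \sqrt{3}$ ($q = \sqrt{57 - 9} = \sqrt{48} = 4 \sqrt{3} \approx 6.9282$)
$R{\left(A,z \right)} = -86$
$Z = -4 + \frac{184 \sqrt{3}}{9}$ ($Z = -4 + \frac{4 \sqrt{3} \cdot 46}{9} = -4 + \frac{184 \sqrt{3}}{9} \approx 31.411$)
$\frac{1}{R{\left(-64,111 \right)} + Z} = \frac{1}{-86 - \left(4 - \frac{184 \sqrt{3}}{9}\right)} = \frac{1}{-90 + \frac{184 \sqrt{3}}{9}}$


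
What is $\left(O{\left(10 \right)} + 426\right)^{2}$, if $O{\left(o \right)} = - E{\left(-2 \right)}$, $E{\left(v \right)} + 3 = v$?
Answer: $185761$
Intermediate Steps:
$E{\left(v \right)} = -3 + v$
$O{\left(o \right)} = 5$ ($O{\left(o \right)} = - (-3 - 2) = \left(-1\right) \left(-5\right) = 5$)
$\left(O{\left(10 \right)} + 426\right)^{2} = \left(5 + 426\right)^{2} = 431^{2} = 185761$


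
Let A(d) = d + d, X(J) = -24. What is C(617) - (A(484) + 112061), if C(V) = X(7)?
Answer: -113053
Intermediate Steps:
C(V) = -24
A(d) = 2*d
C(617) - (A(484) + 112061) = -24 - (2*484 + 112061) = -24 - (968 + 112061) = -24 - 1*113029 = -24 - 113029 = -113053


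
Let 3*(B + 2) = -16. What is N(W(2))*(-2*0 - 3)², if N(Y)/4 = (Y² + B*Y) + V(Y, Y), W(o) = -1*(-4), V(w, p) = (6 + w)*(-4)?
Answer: -1920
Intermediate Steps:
B = -22/3 (B = -2 + (⅓)*(-16) = -2 - 16/3 = -22/3 ≈ -7.3333)
V(w, p) = -24 - 4*w
W(o) = 4
N(Y) = -96 + 4*Y² - 136*Y/3 (N(Y) = 4*((Y² - 22*Y/3) + (-24 - 4*Y)) = 4*(-24 + Y² - 34*Y/3) = -96 + 4*Y² - 136*Y/3)
N(W(2))*(-2*0 - 3)² = (-96 + 4*4² - 136/3*4)*(-2*0 - 3)² = (-96 + 4*16 - 544/3)*(0 - 3)² = (-96 + 64 - 544/3)*(-3)² = -640/3*9 = -1920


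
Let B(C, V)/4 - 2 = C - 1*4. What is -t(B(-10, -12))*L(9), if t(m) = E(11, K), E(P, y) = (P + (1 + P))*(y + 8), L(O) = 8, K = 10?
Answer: -3312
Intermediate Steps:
B(C, V) = -8 + 4*C (B(C, V) = 8 + 4*(C - 1*4) = 8 + 4*(C - 4) = 8 + 4*(-4 + C) = 8 + (-16 + 4*C) = -8 + 4*C)
E(P, y) = (1 + 2*P)*(8 + y)
t(m) = 414 (t(m) = 8 + 10 + 16*11 + 2*11*10 = 8 + 10 + 176 + 220 = 414)
-t(B(-10, -12))*L(9) = -414*8 = -1*3312 = -3312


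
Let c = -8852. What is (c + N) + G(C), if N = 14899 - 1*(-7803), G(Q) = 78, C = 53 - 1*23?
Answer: 13928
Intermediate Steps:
C = 30 (C = 53 - 23 = 30)
N = 22702 (N = 14899 + 7803 = 22702)
(c + N) + G(C) = (-8852 + 22702) + 78 = 13850 + 78 = 13928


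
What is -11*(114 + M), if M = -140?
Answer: 286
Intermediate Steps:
-11*(114 + M) = -11*(114 - 140) = -11*(-26) = 286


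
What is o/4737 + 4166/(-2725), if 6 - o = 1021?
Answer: -22500217/12908325 ≈ -1.7431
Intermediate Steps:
o = -1015 (o = 6 - 1*1021 = 6 - 1021 = -1015)
o/4737 + 4166/(-2725) = -1015/4737 + 4166/(-2725) = -1015*1/4737 + 4166*(-1/2725) = -1015/4737 - 4166/2725 = -22500217/12908325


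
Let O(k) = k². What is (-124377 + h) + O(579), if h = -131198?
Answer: 79666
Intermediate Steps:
(-124377 + h) + O(579) = (-124377 - 131198) + 579² = -255575 + 335241 = 79666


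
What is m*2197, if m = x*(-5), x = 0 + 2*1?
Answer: -21970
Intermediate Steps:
x = 2 (x = 0 + 2 = 2)
m = -10 (m = 2*(-5) = -10)
m*2197 = -10*2197 = -21970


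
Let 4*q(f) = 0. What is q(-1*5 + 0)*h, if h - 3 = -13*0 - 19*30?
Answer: 0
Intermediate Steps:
q(f) = 0 (q(f) = (1/4)*0 = 0)
h = -567 (h = 3 + (-13*0 - 19*30) = 3 + (0 - 570) = 3 - 570 = -567)
q(-1*5 + 0)*h = 0*(-567) = 0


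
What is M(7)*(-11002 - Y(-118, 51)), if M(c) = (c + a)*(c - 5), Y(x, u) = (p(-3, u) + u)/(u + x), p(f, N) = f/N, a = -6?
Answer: -25060824/1139 ≈ -22002.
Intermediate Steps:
Y(x, u) = (u - 3/u)/(u + x) (Y(x, u) = (-3/u + u)/(u + x) = (u - 3/u)/(u + x))
M(c) = (-6 + c)*(-5 + c) (M(c) = (c - 6)*(c - 5) = (-6 + c)*(-5 + c))
M(7)*(-11002 - Y(-118, 51)) = (30 + 7**2 - 11*7)*(-11002 - (-3 + 51**2)/(51*(51 - 118))) = (30 + 49 - 77)*(-11002 - (-3 + 2601)/(51*(-67))) = 2*(-11002 - (-1)*2598/(51*67)) = 2*(-11002 - 1*(-866/1139)) = 2*(-11002 + 866/1139) = 2*(-12530412/1139) = -25060824/1139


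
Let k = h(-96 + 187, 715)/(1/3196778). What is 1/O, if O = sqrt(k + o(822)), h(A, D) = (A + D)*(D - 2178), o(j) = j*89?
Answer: -I*sqrt(3769570215326)/3769570215326 ≈ -5.1506e-7*I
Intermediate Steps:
o(j) = 89*j
h(A, D) = (-2178 + D)*(A + D) (h(A, D) = (A + D)*(-2178 + D) = (-2178 + D)*(A + D))
k = -3769570288484 (k = (715**2 - 2178*(-96 + 187) - 2178*715 + (-96 + 187)*715)/(1/3196778) = (511225 - 2178*91 - 1557270 + 91*715)/(1/3196778) = (511225 - 198198 - 1557270 + 65065)*3196778 = -1179178*3196778 = -3769570288484)
O = I*sqrt(3769570215326) (O = sqrt(-3769570288484 + 89*822) = sqrt(-3769570288484 + 73158) = sqrt(-3769570215326) = I*sqrt(3769570215326) ≈ 1.9415e+6*I)
1/O = 1/(I*sqrt(3769570215326)) = -I*sqrt(3769570215326)/3769570215326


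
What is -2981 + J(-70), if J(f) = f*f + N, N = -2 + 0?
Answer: 1917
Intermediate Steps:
N = -2
J(f) = -2 + f² (J(f) = f*f - 2 = f² - 2 = -2 + f²)
-2981 + J(-70) = -2981 + (-2 + (-70)²) = -2981 + (-2 + 4900) = -2981 + 4898 = 1917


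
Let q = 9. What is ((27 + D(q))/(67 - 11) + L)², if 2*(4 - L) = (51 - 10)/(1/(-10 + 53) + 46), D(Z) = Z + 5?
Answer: 225692455041/12281958976 ≈ 18.376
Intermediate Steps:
D(Z) = 5 + Z
L = 14069/3958 (L = 4 - (51 - 10)/(2*(1/(-10 + 53) + 46)) = 4 - 41/(2*(1/43 + 46)) = 4 - 41/(2*1979/43) = 4 - 41*43/(2*1979) = 4 - ½*1763/1979 = 4 - 1763/3958 = 14069/3958 ≈ 3.5546)
((27 + D(q))/(67 - 11) + L)² = ((27 + (5 + 9))/(67 - 11) + 14069/3958)² = ((27 + 14)/56 + 14069/3958)² = (41*(1/56) + 14069/3958)² = (41/56 + 14069/3958)² = (475071/110824)² = 225692455041/12281958976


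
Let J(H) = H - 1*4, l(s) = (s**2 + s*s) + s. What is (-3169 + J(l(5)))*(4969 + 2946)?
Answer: -24678970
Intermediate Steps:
l(s) = s + 2*s**2 (l(s) = (s**2 + s**2) + s = 2*s**2 + s = s + 2*s**2)
J(H) = -4 + H (J(H) = H - 4 = -4 + H)
(-3169 + J(l(5)))*(4969 + 2946) = (-3169 + (-4 + 5*(1 + 2*5)))*(4969 + 2946) = (-3169 + (-4 + 5*(1 + 10)))*7915 = (-3169 + (-4 + 5*11))*7915 = (-3169 + (-4 + 55))*7915 = (-3169 + 51)*7915 = -3118*7915 = -24678970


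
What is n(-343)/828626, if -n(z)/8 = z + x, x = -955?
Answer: 5192/414313 ≈ 0.012532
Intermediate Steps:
n(z) = 7640 - 8*z (n(z) = -8*(z - 955) = -8*(-955 + z) = 7640 - 8*z)
n(-343)/828626 = (7640 - 8*(-343))/828626 = (7640 + 2744)*(1/828626) = 10384*(1/828626) = 5192/414313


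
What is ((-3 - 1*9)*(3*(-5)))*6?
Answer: 1080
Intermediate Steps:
((-3 - 1*9)*(3*(-5)))*6 = ((-3 - 9)*(-15))*6 = -12*(-15)*6 = 180*6 = 1080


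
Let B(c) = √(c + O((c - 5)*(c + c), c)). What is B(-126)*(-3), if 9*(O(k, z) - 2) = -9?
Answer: -15*I*√5 ≈ -33.541*I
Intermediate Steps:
O(k, z) = 1 (O(k, z) = 2 + (⅑)*(-9) = 2 - 1 = 1)
B(c) = √(1 + c) (B(c) = √(c + 1) = √(1 + c))
B(-126)*(-3) = √(1 - 126)*(-3) = √(-125)*(-3) = (5*I*√5)*(-3) = -15*I*√5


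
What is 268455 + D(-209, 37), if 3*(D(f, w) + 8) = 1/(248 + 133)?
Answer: 306834922/1143 ≈ 2.6845e+5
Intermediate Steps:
D(f, w) = -9143/1143 (D(f, w) = -8 + 1/(3*(248 + 133)) = -8 + (1/3)/381 = -8 + (1/3)*(1/381) = -8 + 1/1143 = -9143/1143)
268455 + D(-209, 37) = 268455 - 9143/1143 = 306834922/1143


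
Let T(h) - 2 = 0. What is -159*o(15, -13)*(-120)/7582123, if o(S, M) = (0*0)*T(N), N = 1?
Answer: 0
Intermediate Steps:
T(h) = 2 (T(h) = 2 + 0 = 2)
o(S, M) = 0 (o(S, M) = (0*0)*2 = 0*2 = 0)
-159*o(15, -13)*(-120)/7582123 = -159*0*(-120)/7582123 = -0*(-120)*(1/7582123) = -1*0*(1/7582123) = 0*(1/7582123) = 0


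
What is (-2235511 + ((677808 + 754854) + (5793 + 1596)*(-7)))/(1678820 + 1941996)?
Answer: -213643/905204 ≈ -0.23602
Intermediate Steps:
(-2235511 + ((677808 + 754854) + (5793 + 1596)*(-7)))/(1678820 + 1941996) = (-2235511 + (1432662 + 7389*(-7)))/3620816 = (-2235511 + (1432662 - 51723))*(1/3620816) = (-2235511 + 1380939)*(1/3620816) = -854572*1/3620816 = -213643/905204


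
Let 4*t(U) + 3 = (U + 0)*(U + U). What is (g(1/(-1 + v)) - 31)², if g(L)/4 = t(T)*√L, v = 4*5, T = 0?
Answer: 18268/19 + 186*√19/19 ≈ 1004.1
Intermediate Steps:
v = 20
t(U) = -¾ + U²/2 (t(U) = -¾ + ((U + 0)*(U + U))/4 = -¾ + (U*(2*U))/4 = -¾ + (2*U²)/4 = -¾ + U²/2)
g(L) = -3*√L (g(L) = 4*((-¾ + (½)*0²)*√L) = 4*((-¾ + (½)*0)*√L) = 4*((-¾ + 0)*√L) = 4*(-3*√L/4) = -3*√L)
(g(1/(-1 + v)) - 31)² = (-3/√(-1 + 20) - 31)² = (-3*√19/19 - 31)² = (-31 - 3*√19/19)²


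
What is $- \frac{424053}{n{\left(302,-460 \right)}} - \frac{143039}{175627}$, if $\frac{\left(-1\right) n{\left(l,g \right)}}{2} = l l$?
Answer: $\frac{48383698319}{32035769816} \approx 1.5103$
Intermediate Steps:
$n{\left(l,g \right)} = - 2 l^{2}$ ($n{\left(l,g \right)} = - 2 l l = - 2 l^{2}$)
$- \frac{424053}{n{\left(302,-460 \right)}} - \frac{143039}{175627} = - \frac{424053}{\left(-2\right) 302^{2}} - \frac{143039}{175627} = - \frac{424053}{\left(-2\right) 91204} - \frac{143039}{175627} = - \frac{424053}{-182408} - \frac{143039}{175627} = \left(-424053\right) \left(- \frac{1}{182408}\right) - \frac{143039}{175627} = \frac{424053}{182408} - \frac{143039}{175627} = \frac{48383698319}{32035769816}$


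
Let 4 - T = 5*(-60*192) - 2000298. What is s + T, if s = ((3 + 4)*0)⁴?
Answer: 2057902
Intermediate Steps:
T = 2057902 (T = 4 - (5*(-60*192) - 2000298) = 4 - (5*(-11520) - 2000298) = 4 - (-57600 - 2000298) = 4 - 1*(-2057898) = 4 + 2057898 = 2057902)
s = 0 (s = (7*0)⁴ = 0⁴ = 0)
s + T = 0 + 2057902 = 2057902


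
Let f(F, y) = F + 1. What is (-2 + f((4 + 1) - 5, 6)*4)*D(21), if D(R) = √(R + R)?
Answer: 2*√42 ≈ 12.961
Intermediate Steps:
f(F, y) = 1 + F
D(R) = √2*√R (D(R) = √(2*R) = √2*√R)
(-2 + f((4 + 1) - 5, 6)*4)*D(21) = (-2 + (1 + ((4 + 1) - 5))*4)*(√2*√21) = (-2 + (1 + (5 - 5))*4)*√42 = (-2 + (1 + 0)*4)*√42 = (-2 + 1*4)*√42 = (-2 + 4)*√42 = 2*√42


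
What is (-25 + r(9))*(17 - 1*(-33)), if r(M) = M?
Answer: -800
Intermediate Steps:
(-25 + r(9))*(17 - 1*(-33)) = (-25 + 9)*(17 - 1*(-33)) = -16*(17 + 33) = -16*50 = -800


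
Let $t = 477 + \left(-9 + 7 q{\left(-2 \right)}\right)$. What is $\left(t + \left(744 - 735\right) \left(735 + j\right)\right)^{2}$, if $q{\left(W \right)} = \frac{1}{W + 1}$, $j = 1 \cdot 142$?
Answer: $69789316$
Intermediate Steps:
$j = 142$
$q{\left(W \right)} = \frac{1}{1 + W}$
$t = 461$ ($t = 477 - \left(9 - \frac{7}{1 - 2}\right) = 477 - \left(9 - \frac{7}{-1}\right) = 477 + \left(-9 + 7 \left(-1\right)\right) = 477 - 16 = 461$)
$\left(t + \left(744 - 735\right) \left(735 + j\right)\right)^{2} = \left(461 + \left(744 - 735\right) \left(735 + 142\right)\right)^{2} = \left(461 + 9 \cdot 877\right)^{2} = \left(461 + 7893\right)^{2} = 8354^{2} = 69789316$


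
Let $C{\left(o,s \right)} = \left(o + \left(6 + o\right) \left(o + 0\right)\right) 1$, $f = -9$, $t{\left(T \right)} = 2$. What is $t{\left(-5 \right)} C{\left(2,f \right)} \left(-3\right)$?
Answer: $-108$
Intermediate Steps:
$C{\left(o,s \right)} = o + o \left(6 + o\right)$ ($C{\left(o,s \right)} = \left(o + \left(6 + o\right) o\right) 1 = \left(o + o \left(6 + o\right)\right) 1 = o + o \left(6 + o\right)$)
$t{\left(-5 \right)} C{\left(2,f \right)} \left(-3\right) = 2 \cdot 2 \left(7 + 2\right) \left(-3\right) = 2 \cdot 2 \cdot 9 \left(-3\right) = 2 \cdot 18 \left(-3\right) = 36 \left(-3\right) = -108$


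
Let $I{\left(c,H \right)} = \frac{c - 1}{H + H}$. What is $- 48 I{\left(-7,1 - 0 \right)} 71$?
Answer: $13632$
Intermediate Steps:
$I{\left(c,H \right)} = \frac{-1 + c}{2 H}$
$- 48 I{\left(-7,1 - 0 \right)} 71 = - 48 \frac{-1 - 7}{2 \left(1 - 0\right)} 71 = - 48 \cdot \frac{1}{2} \frac{1}{1 + 0} \left(-8\right) 71 = - 48 \cdot \frac{1}{2} \cdot 1^{-1} \left(-8\right) 71 = - 48 \cdot \frac{1}{2} \cdot 1 \left(-8\right) 71 = \left(-48\right) \left(-4\right) 71 = 192 \cdot 71 = 13632$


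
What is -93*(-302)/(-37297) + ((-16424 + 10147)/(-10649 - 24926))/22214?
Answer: -146987376881/195194973350 ≈ -0.75303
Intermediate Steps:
-93*(-302)/(-37297) + ((-16424 + 10147)/(-10649 - 24926))/22214 = 28086*(-1/37297) - 6277/(-35575)*(1/22214) = -186/247 - 6277*(-1/35575)*(1/22214) = -186/247 + (6277/35575)*(1/22214) = -186/247 + 6277/790263050 = -146987376881/195194973350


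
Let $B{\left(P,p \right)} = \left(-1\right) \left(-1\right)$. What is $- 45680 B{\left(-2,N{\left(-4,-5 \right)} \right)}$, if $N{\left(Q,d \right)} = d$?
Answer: $-45680$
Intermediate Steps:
$B{\left(P,p \right)} = 1$
$- 45680 B{\left(-2,N{\left(-4,-5 \right)} \right)} = \left(-45680\right) 1 = -45680$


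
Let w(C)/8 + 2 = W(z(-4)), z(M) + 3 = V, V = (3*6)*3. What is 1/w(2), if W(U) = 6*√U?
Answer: 1/7328 + 3*√51/7328 ≈ 0.0030601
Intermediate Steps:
V = 54 (V = 18*3 = 54)
z(M) = 51 (z(M) = -3 + 54 = 51)
w(C) = -16 + 48*√51 (w(C) = -16 + 8*(6*√51) = -16 + 48*√51)
1/w(2) = 1/(-16 + 48*√51)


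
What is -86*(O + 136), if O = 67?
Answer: -17458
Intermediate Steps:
-86*(O + 136) = -86*(67 + 136) = -86*203 = -17458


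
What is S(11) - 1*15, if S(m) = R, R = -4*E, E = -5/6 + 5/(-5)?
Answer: -23/3 ≈ -7.6667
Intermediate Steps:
E = -11/6 (E = -5*⅙ + 5*(-⅕) = -⅚ - 1 = -11/6 ≈ -1.8333)
R = 22/3 (R = -4*(-11/6) = 22/3 ≈ 7.3333)
S(m) = 22/3
S(11) - 1*15 = 22/3 - 1*15 = 22/3 - 15 = -23/3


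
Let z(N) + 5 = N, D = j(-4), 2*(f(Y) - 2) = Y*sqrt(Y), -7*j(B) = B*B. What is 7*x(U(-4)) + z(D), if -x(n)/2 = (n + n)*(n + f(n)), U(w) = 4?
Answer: -7891/7 ≈ -1127.3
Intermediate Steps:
j(B) = -B**2/7 (j(B) = -B*B/7 = -B**2/7)
f(Y) = 2 + Y**(3/2)/2 (f(Y) = 2 + (Y*sqrt(Y))/2 = 2 + Y**(3/2)/2)
D = -16/7 (D = -1/7*(-4)**2 = -1/7*16 = -16/7 ≈ -2.2857)
z(N) = -5 + N
x(n) = -4*n*(2 + n + n**(3/2)/2) (x(n) = -2*(n + n)*(n + (2 + n**(3/2)/2)) = -2*2*n*(2 + n + n**(3/2)/2) = -4*n*(2 + n + n**(3/2)/2))
7*x(U(-4)) + z(D) = 7*(-2*4*(4 + 4**(3/2) + 2*4)) + (-5 - 16/7) = 7*(-2*4*(4 + 8 + 8)) - 51/7 = 7*(-2*4*20) - 51/7 = 7*(-160) - 51/7 = -1120 - 51/7 = -7891/7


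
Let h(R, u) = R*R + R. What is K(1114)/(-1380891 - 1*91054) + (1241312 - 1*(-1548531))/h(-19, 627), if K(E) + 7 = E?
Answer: 4106495076041/503405190 ≈ 8157.4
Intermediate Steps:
h(R, u) = R + R**2 (h(R, u) = R**2 + R = R + R**2)
K(E) = -7 + E
K(1114)/(-1380891 - 1*91054) + (1241312 - 1*(-1548531))/h(-19, 627) = (-7 + 1114)/(-1380891 - 1*91054) + (1241312 - 1*(-1548531))/((-19*(1 - 19))) = 1107/(-1380891 - 91054) + (1241312 + 1548531)/((-19*(-18))) = 1107/(-1471945) + 2789843/342 = 1107*(-1/1471945) + 2789843*(1/342) = -1107/1471945 + 2789843/342 = 4106495076041/503405190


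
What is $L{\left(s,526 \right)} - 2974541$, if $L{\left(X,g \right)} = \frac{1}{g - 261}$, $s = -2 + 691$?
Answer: $- \frac{788253364}{265} \approx -2.9745 \cdot 10^{6}$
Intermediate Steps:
$s = 689$
$L{\left(X,g \right)} = \frac{1}{-261 + g}$
$L{\left(s,526 \right)} - 2974541 = \frac{1}{-261 + 526} - 2974541 = \frac{1}{265} - 2974541 = - \frac{788253364}{265}$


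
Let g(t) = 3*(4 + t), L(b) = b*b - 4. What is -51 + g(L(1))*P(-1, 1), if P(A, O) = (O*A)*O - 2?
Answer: -60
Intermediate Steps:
P(A, O) = -2 + A*O² (P(A, O) = (A*O)*O - 2 = A*O² - 2 = -2 + A*O²)
L(b) = -4 + b² (L(b) = b² - 4 = -4 + b²)
g(t) = 12 + 3*t
-51 + g(L(1))*P(-1, 1) = -51 + (12 + 3*(-4 + 1²))*(-2 - 1*1²) = -51 + (12 + 3*(-4 + 1))*(-2 - 1*1) = -51 + (12 + 3*(-3))*(-2 - 1) = -51 + (12 - 9)*(-3) = -51 + 3*(-3) = -51 - 9 = -60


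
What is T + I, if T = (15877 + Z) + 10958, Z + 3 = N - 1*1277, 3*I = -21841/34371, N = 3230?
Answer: 2968085864/103113 ≈ 28785.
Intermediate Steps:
I = -21841/103113 (I = (-21841/34371)/3 = (-21841*1/34371)/3 = (1/3)*(-21841/34371) = -21841/103113 ≈ -0.21182)
Z = 1950 (Z = -3 + (3230 - 1*1277) = -3 + (3230 - 1277) = -3 + 1953 = 1950)
T = 28785 (T = (15877 + 1950) + 10958 = 17827 + 10958 = 28785)
T + I = 28785 - 21841/103113 = 2968085864/103113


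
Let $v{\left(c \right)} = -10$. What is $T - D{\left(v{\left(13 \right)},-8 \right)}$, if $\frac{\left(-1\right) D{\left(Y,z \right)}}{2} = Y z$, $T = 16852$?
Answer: $17012$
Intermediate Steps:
$D{\left(Y,z \right)} = - 2 Y z$
$T - D{\left(v{\left(13 \right)},-8 \right)} = 16852 - \left(-2\right) \left(-10\right) \left(-8\right) = 16852 - -160 = 16852 + 160 = 17012$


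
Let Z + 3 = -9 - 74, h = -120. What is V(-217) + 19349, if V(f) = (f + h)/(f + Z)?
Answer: 5863084/303 ≈ 19350.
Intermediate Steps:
Z = -86 (Z = -3 + (-9 - 74) = -3 - 83 = -86)
V(f) = (-120 + f)/(-86 + f) (V(f) = (f - 120)/(f - 86) = (-120 + f)/(-86 + f))
V(-217) + 19349 = (-120 - 217)/(-86 - 217) + 19349 = -337/(-303) + 19349 = -1/303*(-337) + 19349 = 337/303 + 19349 = 5863084/303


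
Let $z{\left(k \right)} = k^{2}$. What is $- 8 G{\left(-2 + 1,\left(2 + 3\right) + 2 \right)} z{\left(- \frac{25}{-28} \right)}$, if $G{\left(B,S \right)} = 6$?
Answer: $- \frac{1875}{49} \approx -38.265$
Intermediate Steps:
$- 8 G{\left(-2 + 1,\left(2 + 3\right) + 2 \right)} z{\left(- \frac{25}{-28} \right)} = \left(-8\right) 6 \left(- \frac{25}{-28}\right)^{2} = - 48 \left(\left(-25\right) \left(- \frac{1}{28}\right)\right)^{2} = - 48 \left(\frac{25}{28}\right)^{2} = \left(-48\right) \frac{625}{784} = - \frac{1875}{49}$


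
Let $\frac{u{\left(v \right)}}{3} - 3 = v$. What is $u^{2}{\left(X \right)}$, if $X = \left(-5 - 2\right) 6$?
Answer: $13689$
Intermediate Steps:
$X = -42$ ($X = \left(-7\right) 6 = -42$)
$u{\left(v \right)} = 9 + 3 v$
$u^{2}{\left(X \right)} = \left(9 + 3 \left(-42\right)\right)^{2} = \left(9 - 126\right)^{2} = \left(-117\right)^{2} = 13689$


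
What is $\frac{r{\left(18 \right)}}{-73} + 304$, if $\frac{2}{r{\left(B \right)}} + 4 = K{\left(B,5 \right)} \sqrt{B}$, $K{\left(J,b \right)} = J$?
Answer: $\frac{16133583}{53071} - \frac{27 \sqrt{2}}{106142} \approx 304.0$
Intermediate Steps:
$r{\left(B \right)} = \frac{2}{-4 + B^{\frac{3}{2}}}$ ($r{\left(B \right)} = \frac{2}{-4 + B \sqrt{B}} = \frac{2}{-4 + B^{\frac{3}{2}}}$)
$\frac{r{\left(18 \right)}}{-73} + 304 = \frac{2 \frac{1}{-4 + 18^{\frac{3}{2}}}}{-73} + 304 = \frac{2}{-4 + 54 \sqrt{2}} \left(- \frac{1}{73}\right) + 304 = - \frac{2}{73 \left(-4 + 54 \sqrt{2}\right)} + 304 = 304 - \frac{2}{73 \left(-4 + 54 \sqrt{2}\right)}$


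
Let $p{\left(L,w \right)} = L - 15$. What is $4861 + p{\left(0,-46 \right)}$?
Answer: $4846$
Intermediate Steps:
$p{\left(L,w \right)} = -15 + L$ ($p{\left(L,w \right)} = L - 15 = -15 + L$)
$4861 + p{\left(0,-46 \right)} = 4861 + \left(-15 + 0\right) = 4861 - 15 = 4846$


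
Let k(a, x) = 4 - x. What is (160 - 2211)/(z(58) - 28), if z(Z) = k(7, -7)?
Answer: 2051/17 ≈ 120.65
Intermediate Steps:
z(Z) = 11 (z(Z) = 4 - 1*(-7) = 4 + 7 = 11)
(160 - 2211)/(z(58) - 28) = (160 - 2211)/(11 - 28) = -2051/(-17) = -2051*(-1/17) = 2051/17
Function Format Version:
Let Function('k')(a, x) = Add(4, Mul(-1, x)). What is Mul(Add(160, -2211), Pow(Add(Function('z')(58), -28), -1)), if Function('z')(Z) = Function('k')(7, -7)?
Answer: Rational(2051, 17) ≈ 120.65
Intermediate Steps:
Function('z')(Z) = 11 (Function('z')(Z) = Add(4, Mul(-1, -7)) = Add(4, 7) = 11)
Mul(Add(160, -2211), Pow(Add(Function('z')(58), -28), -1)) = Mul(Add(160, -2211), Pow(Add(11, -28), -1)) = Mul(-2051, Pow(-17, -1)) = Mul(-2051, Rational(-1, 17)) = Rational(2051, 17)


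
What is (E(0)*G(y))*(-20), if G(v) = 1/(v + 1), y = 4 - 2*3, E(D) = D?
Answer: 0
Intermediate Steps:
y = -2 (y = 4 - 6 = -2)
G(v) = 1/(1 + v)
(E(0)*G(y))*(-20) = (0/(1 - 2))*(-20) = (0/(-1))*(-20) = (0*(-1))*(-20) = 0*(-20) = 0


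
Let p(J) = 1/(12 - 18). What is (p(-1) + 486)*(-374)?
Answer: -545105/3 ≈ -1.8170e+5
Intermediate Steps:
p(J) = -1/6 (p(J) = 1/(-6) = -1/6)
(p(-1) + 486)*(-374) = (-1/6 + 486)*(-374) = (2915/6)*(-374) = -545105/3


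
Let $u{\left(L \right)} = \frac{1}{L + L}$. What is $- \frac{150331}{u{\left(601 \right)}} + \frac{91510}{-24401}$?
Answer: $- \frac{4409208622172}{24401} \approx -1.807 \cdot 10^{8}$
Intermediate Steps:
$u{\left(L \right)} = \frac{1}{2 L}$
$- \frac{150331}{u{\left(601 \right)}} + \frac{91510}{-24401} = - \frac{150331}{\frac{1}{2} \cdot \frac{1}{601}} + \frac{91510}{-24401} = - \frac{150331}{\frac{1}{2} \cdot \frac{1}{601}} + 91510 \left(- \frac{1}{24401}\right) = - 150331 \frac{1}{\frac{1}{1202}} - \frac{91510}{24401} = \left(-150331\right) 1202 - \frac{91510}{24401} = -180697862 - \frac{91510}{24401} = - \frac{4409208622172}{24401}$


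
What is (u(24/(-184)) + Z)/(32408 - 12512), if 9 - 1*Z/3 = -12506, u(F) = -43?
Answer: 18751/9948 ≈ 1.8849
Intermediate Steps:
Z = 37545 (Z = 27 - 3*(-12506) = 27 + 37518 = 37545)
(u(24/(-184)) + Z)/(32408 - 12512) = (-43 + 37545)/(32408 - 12512) = 37502/19896 = 37502*(1/19896) = 18751/9948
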